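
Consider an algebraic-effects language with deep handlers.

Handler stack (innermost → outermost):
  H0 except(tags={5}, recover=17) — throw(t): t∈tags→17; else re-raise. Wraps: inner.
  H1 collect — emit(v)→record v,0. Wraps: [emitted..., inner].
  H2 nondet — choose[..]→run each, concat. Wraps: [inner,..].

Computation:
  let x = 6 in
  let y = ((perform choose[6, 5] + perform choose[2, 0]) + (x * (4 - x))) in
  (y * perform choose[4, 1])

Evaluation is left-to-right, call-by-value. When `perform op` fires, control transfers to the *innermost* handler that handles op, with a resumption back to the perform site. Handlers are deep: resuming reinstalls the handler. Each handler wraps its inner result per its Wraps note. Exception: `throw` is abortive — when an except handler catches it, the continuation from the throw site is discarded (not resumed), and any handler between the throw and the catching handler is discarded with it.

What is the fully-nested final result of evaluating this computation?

Working:
choose[6, 5] @ H2
  branch[0] choose=6:
    choose[2, 0] @ H2
      branch[0] choose=2:
        choose[4, 1] @ H2
          branch[0] choose=4:
            H0 returns -16
            H1 returns [-16]
            H2 returns [[-16]]
          branch[1] choose=1:
            H0 returns -4
            H1 returns [-4]
            H2 returns [[-4]]
      branch[1] choose=0:
        choose[4, 1] @ H2
          branch[0] choose=4:
            H0 returns -24
            H1 returns [-24]
            H2 returns [[-24]]
          branch[1] choose=1:
            H0 returns -6
            H1 returns [-6]
            H2 returns [[-6]]
  branch[1] choose=5:
    choose[2, 0] @ H2
      branch[0] choose=2:
        choose[4, 1] @ H2
          branch[0] choose=4:
            H0 returns -20
            H1 returns [-20]
            H2 returns [[-20]]
          branch[1] choose=1:
            H0 returns -5
            H1 returns [-5]
            H2 returns [[-5]]
      branch[1] choose=0:
        choose[4, 1] @ H2
          branch[0] choose=4:
            H0 returns -28
            H1 returns [-28]
            H2 returns [[-28]]
          branch[1] choose=1:
            H0 returns -7
            H1 returns [-7]
            H2 returns [[-7]]
= [[-16], [-4], [-24], [-6], [-20], [-5], [-28], [-7]]

Answer: [[-16], [-4], [-24], [-6], [-20], [-5], [-28], [-7]]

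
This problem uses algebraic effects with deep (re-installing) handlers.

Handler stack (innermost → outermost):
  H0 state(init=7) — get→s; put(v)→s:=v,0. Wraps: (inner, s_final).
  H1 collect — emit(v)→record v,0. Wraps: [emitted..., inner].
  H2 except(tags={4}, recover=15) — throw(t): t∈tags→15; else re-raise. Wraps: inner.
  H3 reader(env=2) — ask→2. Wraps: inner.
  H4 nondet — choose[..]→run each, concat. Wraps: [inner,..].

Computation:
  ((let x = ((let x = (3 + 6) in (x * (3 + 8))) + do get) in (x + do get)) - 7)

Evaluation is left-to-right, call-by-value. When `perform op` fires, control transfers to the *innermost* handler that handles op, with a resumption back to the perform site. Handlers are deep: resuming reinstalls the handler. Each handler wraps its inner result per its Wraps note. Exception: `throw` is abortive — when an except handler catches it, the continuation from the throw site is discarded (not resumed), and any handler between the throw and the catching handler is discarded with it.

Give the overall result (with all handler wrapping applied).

Answer: [[(106, 7)]]

Step-by-step:
get @ H0 ⇒ 7
get @ H0 ⇒ 7
H0 returns (106, 7)
H1 returns [(106, 7)]
H2 returns [(106, 7)]
H3 returns [(106, 7)]
H4 returns [[(106, 7)]]
= [[(106, 7)]]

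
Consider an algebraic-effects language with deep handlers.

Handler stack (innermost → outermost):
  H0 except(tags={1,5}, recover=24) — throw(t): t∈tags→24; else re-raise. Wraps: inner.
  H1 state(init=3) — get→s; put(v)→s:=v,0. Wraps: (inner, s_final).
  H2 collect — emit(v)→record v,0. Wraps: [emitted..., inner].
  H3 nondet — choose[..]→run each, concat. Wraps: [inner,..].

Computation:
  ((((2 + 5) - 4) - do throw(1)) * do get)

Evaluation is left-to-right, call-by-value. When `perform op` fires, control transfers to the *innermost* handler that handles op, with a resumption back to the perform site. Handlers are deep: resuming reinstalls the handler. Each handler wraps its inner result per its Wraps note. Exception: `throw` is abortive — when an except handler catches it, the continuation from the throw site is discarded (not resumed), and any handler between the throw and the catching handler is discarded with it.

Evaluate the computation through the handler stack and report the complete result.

Answer: [[(24, 3)]]

Step-by-step:
throw(1) @ H0 caught ⇒ 24
H1 returns (24, 3)
H2 returns [(24, 3)]
H3 returns [[(24, 3)]]
= [[(24, 3)]]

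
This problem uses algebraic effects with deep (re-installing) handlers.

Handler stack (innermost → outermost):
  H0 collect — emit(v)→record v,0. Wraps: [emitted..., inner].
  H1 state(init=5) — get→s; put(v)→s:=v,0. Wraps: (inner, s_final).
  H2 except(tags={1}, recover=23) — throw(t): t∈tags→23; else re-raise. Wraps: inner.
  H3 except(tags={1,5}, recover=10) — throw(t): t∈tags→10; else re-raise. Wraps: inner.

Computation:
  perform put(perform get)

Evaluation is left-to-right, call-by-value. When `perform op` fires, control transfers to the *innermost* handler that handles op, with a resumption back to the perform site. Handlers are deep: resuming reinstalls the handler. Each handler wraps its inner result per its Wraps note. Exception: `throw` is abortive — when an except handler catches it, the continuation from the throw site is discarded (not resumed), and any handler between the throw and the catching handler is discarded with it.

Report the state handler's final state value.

Answer: 5

Working:
get @ H1 ⇒ 5
put(5) @ H1 ⇒ s:=5
H0 returns [0]
H1 returns ([0], 5)
H2 returns ([0], 5)
H3 returns ([0], 5)
= ([0], 5)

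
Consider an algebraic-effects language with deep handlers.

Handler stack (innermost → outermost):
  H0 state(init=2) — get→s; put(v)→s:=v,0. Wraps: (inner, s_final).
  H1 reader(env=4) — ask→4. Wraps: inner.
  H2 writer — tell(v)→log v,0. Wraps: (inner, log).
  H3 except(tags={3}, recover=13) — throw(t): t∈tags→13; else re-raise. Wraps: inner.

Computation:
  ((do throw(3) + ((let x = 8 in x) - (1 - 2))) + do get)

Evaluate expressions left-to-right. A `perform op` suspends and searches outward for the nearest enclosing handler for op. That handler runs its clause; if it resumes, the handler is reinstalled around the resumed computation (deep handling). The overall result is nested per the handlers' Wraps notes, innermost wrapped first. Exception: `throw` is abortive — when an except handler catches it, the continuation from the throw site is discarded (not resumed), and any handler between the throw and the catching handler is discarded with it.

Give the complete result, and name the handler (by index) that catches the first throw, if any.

Answer: 13 ; first throw caught by: H3

Evaluation trace:
throw(3) @ H3 caught ⇒ 13
= 13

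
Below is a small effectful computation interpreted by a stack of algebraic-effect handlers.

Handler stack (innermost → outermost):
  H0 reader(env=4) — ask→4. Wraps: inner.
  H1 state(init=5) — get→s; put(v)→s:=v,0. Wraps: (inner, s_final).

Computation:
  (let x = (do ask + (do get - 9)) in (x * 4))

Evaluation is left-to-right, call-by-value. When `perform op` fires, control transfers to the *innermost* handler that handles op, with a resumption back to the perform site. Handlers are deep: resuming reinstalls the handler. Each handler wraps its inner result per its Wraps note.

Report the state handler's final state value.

Answer: 5

Evaluation trace:
ask @ H0 ⇒ 4
get @ H1 ⇒ 5
H0 returns 0
H1 returns (0, 5)
= (0, 5)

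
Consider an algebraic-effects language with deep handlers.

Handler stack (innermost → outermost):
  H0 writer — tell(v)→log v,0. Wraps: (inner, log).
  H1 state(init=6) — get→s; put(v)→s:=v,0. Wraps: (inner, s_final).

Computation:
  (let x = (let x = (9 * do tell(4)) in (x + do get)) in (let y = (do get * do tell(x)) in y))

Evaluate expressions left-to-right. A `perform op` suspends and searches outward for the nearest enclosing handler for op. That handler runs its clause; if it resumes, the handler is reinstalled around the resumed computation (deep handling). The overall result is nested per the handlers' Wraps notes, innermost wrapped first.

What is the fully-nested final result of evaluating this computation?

Answer: ((0, (4, 6)), 6)

Step-by-step:
tell(4) @ H0 ⇒ log+=4
get @ H1 ⇒ 6
get @ H1 ⇒ 6
tell(6) @ H0 ⇒ log+=6
H0 returns (0, (4, 6))
H1 returns ((0, (4, 6)), 6)
= ((0, (4, 6)), 6)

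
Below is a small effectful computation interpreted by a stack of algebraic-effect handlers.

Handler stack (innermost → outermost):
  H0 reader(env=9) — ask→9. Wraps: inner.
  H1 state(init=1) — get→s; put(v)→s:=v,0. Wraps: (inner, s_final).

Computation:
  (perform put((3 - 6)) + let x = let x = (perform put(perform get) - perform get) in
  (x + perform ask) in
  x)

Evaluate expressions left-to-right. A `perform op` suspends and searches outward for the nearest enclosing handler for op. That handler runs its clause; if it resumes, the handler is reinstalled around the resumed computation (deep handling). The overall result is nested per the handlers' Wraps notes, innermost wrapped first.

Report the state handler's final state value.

Answer: -3

Step-by-step:
put(-3) @ H1 ⇒ s:=-3
get @ H1 ⇒ -3
put(-3) @ H1 ⇒ s:=-3
get @ H1 ⇒ -3
ask @ H0 ⇒ 9
H0 returns 12
H1 returns (12, -3)
= (12, -3)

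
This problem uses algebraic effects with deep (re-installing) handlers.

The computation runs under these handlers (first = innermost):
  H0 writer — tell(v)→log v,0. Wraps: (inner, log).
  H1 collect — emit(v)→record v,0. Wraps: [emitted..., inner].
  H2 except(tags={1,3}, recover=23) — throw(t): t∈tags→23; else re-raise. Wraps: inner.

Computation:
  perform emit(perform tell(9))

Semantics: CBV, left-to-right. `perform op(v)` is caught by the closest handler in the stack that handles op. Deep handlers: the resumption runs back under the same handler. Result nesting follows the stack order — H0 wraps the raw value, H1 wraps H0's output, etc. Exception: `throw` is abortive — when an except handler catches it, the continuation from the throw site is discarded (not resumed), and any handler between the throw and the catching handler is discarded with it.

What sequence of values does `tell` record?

Answer: (9)

Working:
tell(9) @ H0 ⇒ log+=9
emit(0) @ H1 ⇒ out+=0
H0 returns (0, (9))
H1 returns [0, (0, (9))]
H2 returns [0, (0, (9))]
= [0, (0, (9))]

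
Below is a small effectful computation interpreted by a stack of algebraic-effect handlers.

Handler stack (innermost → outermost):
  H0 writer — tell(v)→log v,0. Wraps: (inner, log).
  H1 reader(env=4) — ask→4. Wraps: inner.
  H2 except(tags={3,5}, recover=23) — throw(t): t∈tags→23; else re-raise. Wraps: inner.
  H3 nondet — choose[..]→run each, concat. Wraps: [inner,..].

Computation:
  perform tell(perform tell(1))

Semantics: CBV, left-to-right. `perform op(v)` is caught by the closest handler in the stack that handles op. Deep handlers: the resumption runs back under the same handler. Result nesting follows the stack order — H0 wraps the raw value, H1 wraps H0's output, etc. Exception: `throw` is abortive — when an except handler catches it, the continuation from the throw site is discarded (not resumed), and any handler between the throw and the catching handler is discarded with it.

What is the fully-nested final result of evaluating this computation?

Evaluation trace:
tell(1) @ H0 ⇒ log+=1
tell(0) @ H0 ⇒ log+=0
H0 returns (0, (1, 0))
H1 returns (0, (1, 0))
H2 returns (0, (1, 0))
H3 returns [(0, (1, 0))]
= [(0, (1, 0))]

Answer: [(0, (1, 0))]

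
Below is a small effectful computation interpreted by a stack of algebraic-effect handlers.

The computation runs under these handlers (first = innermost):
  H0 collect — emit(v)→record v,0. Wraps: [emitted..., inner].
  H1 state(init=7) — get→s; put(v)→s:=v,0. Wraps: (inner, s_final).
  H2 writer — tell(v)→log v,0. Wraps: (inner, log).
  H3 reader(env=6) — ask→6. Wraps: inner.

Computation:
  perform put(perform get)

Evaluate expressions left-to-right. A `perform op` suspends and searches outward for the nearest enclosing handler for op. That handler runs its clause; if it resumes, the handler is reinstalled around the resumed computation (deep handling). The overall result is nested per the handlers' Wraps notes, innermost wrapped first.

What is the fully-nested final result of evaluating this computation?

Answer: (([0], 7), ())

Evaluation trace:
get @ H1 ⇒ 7
put(7) @ H1 ⇒ s:=7
H0 returns [0]
H1 returns ([0], 7)
H2 returns (([0], 7), ())
H3 returns (([0], 7), ())
= (([0], 7), ())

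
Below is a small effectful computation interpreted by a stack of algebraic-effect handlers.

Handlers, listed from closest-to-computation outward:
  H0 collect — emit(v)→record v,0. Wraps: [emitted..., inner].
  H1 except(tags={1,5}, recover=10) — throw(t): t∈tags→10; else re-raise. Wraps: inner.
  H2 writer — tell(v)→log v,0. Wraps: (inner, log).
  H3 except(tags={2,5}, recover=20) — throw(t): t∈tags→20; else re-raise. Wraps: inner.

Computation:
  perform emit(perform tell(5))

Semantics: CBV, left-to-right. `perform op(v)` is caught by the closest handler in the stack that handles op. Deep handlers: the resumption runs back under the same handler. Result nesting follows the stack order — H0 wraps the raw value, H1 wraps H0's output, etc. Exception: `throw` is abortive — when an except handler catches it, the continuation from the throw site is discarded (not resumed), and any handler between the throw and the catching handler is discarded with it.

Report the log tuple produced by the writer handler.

Evaluation trace:
tell(5) @ H2 ⇒ log+=5
emit(0) @ H0 ⇒ out+=0
H0 returns [0, 0]
H1 returns [0, 0]
H2 returns ([0, 0], (5))
H3 returns ([0, 0], (5))
= ([0, 0], (5))

Answer: (5)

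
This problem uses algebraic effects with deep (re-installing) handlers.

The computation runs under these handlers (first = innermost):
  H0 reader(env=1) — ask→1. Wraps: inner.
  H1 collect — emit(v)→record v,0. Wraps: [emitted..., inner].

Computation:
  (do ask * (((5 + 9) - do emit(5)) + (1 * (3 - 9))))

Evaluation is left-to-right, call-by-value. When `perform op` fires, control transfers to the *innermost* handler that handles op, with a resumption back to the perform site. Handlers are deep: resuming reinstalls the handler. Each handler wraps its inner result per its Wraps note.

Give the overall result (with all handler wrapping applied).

Working:
ask @ H0 ⇒ 1
emit(5) @ H1 ⇒ out+=5
H0 returns 8
H1 returns [5, 8]
= [5, 8]

Answer: [5, 8]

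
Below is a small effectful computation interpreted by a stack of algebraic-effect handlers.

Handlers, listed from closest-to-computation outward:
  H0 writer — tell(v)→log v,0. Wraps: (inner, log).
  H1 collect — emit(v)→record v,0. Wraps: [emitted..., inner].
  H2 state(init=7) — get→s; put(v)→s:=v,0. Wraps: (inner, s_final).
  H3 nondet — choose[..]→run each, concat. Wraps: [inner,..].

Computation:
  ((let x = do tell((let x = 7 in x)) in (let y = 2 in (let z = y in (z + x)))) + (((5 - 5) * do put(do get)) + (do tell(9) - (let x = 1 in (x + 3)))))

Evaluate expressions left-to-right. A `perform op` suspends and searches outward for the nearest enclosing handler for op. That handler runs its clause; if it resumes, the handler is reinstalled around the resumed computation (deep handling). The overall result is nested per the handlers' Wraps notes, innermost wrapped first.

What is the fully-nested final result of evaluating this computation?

Working:
tell(7) @ H0 ⇒ log+=7
get @ H2 ⇒ 7
put(7) @ H2 ⇒ s:=7
tell(9) @ H0 ⇒ log+=9
H0 returns (-2, (7, 9))
H1 returns [(-2, (7, 9))]
H2 returns ([(-2, (7, 9))], 7)
H3 returns [([(-2, (7, 9))], 7)]
= [([(-2, (7, 9))], 7)]

Answer: [([(-2, (7, 9))], 7)]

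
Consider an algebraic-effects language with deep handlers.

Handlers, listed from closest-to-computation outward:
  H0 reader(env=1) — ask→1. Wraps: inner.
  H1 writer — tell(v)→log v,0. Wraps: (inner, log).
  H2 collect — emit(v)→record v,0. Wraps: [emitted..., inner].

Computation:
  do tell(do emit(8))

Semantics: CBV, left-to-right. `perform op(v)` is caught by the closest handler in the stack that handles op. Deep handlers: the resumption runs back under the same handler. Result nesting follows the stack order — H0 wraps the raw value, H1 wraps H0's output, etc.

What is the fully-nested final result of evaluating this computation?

Evaluation trace:
emit(8) @ H2 ⇒ out+=8
tell(0) @ H1 ⇒ log+=0
H0 returns 0
H1 returns (0, (0))
H2 returns [8, (0, (0))]
= [8, (0, (0))]

Answer: [8, (0, (0))]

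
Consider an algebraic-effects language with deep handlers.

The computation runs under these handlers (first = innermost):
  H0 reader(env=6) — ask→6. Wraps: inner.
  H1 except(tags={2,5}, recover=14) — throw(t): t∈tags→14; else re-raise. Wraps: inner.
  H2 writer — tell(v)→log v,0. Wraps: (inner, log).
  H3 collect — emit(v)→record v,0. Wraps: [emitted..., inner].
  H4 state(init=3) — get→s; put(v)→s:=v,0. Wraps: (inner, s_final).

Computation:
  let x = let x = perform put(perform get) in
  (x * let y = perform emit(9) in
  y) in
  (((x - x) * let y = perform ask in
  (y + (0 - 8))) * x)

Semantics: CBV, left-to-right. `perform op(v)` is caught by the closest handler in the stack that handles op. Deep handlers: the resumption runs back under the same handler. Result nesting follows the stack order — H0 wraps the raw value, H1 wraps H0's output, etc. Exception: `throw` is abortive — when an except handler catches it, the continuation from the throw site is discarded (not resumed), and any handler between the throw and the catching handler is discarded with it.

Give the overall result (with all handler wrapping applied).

Step-by-step:
get @ H4 ⇒ 3
put(3) @ H4 ⇒ s:=3
emit(9) @ H3 ⇒ out+=9
ask @ H0 ⇒ 6
H0 returns 0
H1 returns 0
H2 returns (0, ())
H3 returns [9, (0, ())]
H4 returns ([9, (0, ())], 3)
= ([9, (0, ())], 3)

Answer: ([9, (0, ())], 3)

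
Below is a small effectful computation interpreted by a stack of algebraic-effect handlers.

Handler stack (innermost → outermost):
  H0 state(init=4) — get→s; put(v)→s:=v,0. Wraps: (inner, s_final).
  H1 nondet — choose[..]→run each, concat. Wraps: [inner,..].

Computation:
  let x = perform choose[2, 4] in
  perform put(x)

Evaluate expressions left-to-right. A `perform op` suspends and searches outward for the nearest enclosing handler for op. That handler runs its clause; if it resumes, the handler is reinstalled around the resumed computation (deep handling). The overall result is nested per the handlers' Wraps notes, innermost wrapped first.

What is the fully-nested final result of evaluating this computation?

Step-by-step:
choose[2, 4] @ H1
  branch[0] choose=2:
    put(2) @ H0 ⇒ s:=2
    H0 returns (0, 2)
    H1 returns [(0, 2)]
  branch[1] choose=4:
    put(4) @ H0 ⇒ s:=4
    H0 returns (0, 4)
    H1 returns [(0, 4)]
= [(0, 2), (0, 4)]

Answer: [(0, 2), (0, 4)]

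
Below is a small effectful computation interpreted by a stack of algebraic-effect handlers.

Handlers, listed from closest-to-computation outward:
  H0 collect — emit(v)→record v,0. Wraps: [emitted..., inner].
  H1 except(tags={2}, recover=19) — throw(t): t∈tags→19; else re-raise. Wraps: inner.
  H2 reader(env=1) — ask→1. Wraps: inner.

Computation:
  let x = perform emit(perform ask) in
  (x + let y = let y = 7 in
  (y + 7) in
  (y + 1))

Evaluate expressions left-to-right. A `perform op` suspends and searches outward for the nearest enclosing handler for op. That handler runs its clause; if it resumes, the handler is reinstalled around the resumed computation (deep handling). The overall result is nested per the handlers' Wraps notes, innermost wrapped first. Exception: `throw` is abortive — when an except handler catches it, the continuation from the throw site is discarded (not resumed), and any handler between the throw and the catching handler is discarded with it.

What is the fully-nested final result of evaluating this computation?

Step-by-step:
ask @ H2 ⇒ 1
emit(1) @ H0 ⇒ out+=1
H0 returns [1, 15]
H1 returns [1, 15]
H2 returns [1, 15]
= [1, 15]

Answer: [1, 15]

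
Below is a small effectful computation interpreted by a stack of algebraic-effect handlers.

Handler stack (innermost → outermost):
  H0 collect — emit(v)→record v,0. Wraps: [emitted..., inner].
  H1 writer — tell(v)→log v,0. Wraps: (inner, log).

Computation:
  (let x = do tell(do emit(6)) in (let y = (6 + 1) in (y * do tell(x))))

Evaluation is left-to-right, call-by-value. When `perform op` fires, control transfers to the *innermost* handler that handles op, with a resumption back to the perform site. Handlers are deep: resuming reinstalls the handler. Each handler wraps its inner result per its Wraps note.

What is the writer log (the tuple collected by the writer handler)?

Answer: (0, 0)

Evaluation trace:
emit(6) @ H0 ⇒ out+=6
tell(0) @ H1 ⇒ log+=0
tell(0) @ H1 ⇒ log+=0
H0 returns [6, 0]
H1 returns ([6, 0], (0, 0))
= ([6, 0], (0, 0))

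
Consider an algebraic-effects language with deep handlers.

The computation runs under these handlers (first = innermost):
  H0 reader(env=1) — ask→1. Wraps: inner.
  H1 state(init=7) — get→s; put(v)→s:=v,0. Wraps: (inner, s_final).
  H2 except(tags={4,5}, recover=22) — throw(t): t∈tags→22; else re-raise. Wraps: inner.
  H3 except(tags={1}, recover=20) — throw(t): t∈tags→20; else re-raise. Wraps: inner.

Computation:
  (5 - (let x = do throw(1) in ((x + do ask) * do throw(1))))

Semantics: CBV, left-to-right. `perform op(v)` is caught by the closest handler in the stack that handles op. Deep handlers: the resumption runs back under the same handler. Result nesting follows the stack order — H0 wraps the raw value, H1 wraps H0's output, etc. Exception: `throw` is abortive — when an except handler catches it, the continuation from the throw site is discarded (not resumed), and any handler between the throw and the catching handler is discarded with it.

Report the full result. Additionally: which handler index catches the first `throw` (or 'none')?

Answer: 20 ; first throw caught by: H3

Evaluation trace:
throw(1) @ H2 re-raised
throw(1) @ H3 caught ⇒ 20
= 20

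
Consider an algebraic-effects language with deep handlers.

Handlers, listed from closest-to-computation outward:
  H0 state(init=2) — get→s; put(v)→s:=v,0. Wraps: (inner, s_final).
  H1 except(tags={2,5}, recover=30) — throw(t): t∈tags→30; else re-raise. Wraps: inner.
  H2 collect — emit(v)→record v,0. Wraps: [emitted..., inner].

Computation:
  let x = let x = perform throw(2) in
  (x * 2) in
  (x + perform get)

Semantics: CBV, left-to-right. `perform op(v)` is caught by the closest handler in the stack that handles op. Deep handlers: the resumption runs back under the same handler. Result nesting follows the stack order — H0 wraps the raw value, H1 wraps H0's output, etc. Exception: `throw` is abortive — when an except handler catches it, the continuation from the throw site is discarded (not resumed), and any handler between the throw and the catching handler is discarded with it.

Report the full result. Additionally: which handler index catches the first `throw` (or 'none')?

Step-by-step:
throw(2) @ H1 caught ⇒ 30
H2 returns [30]
= [30]

Answer: [30] ; first throw caught by: H1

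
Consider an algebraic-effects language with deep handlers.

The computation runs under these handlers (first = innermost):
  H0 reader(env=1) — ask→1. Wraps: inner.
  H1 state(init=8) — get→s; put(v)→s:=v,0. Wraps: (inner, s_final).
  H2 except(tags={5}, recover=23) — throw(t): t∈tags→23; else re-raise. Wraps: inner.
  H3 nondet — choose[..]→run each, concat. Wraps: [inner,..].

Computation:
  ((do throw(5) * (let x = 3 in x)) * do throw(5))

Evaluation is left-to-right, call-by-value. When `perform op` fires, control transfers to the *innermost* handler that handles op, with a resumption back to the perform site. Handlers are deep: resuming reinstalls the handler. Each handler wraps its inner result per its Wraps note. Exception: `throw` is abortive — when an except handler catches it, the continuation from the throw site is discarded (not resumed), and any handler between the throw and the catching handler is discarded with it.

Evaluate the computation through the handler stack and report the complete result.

Evaluation trace:
throw(5) @ H2 caught ⇒ 23
H3 returns [23]
= [23]

Answer: [23]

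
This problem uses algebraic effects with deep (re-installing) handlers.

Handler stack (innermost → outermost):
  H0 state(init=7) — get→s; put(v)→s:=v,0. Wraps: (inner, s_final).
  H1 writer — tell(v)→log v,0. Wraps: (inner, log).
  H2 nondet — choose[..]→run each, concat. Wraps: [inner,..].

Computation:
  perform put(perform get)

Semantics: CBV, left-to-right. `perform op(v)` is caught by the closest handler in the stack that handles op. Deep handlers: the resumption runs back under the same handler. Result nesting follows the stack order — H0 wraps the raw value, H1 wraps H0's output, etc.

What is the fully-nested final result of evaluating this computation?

Answer: [((0, 7), ())]

Evaluation trace:
get @ H0 ⇒ 7
put(7) @ H0 ⇒ s:=7
H0 returns (0, 7)
H1 returns ((0, 7), ())
H2 returns [((0, 7), ())]
= [((0, 7), ())]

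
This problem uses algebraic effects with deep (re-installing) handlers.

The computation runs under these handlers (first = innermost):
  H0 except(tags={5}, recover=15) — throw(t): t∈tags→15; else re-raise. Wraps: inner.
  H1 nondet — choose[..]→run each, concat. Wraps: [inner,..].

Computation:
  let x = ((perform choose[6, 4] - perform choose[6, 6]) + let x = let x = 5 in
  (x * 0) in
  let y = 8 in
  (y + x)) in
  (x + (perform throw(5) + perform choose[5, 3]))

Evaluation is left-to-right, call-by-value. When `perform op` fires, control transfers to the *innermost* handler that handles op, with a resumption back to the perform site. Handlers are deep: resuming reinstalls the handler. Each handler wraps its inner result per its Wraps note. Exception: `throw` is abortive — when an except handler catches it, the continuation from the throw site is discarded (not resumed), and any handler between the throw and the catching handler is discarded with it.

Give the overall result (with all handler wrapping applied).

Answer: [15, 15, 15, 15]

Evaluation trace:
choose[6, 4] @ H1
  branch[0] choose=6:
    choose[6, 6] @ H1
      branch[0] choose=6:
        throw(5) @ H0 caught ⇒ 15
        H1 returns [15]
      branch[1] choose=6:
        throw(5) @ H0 caught ⇒ 15
        H1 returns [15]
  branch[1] choose=4:
    choose[6, 6] @ H1
      branch[0] choose=6:
        throw(5) @ H0 caught ⇒ 15
        H1 returns [15]
      branch[1] choose=6:
        throw(5) @ H0 caught ⇒ 15
        H1 returns [15]
= [15, 15, 15, 15]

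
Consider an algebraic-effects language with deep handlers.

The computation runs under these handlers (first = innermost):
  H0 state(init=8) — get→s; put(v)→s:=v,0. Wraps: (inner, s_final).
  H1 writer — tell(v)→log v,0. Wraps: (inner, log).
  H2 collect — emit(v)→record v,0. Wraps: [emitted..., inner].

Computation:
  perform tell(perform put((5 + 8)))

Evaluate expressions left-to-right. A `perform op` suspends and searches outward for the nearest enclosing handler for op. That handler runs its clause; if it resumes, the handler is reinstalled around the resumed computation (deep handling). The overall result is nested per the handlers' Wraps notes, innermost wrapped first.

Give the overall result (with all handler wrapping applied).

Answer: [((0, 13), (0))]

Evaluation trace:
put(13) @ H0 ⇒ s:=13
tell(0) @ H1 ⇒ log+=0
H0 returns (0, 13)
H1 returns ((0, 13), (0))
H2 returns [((0, 13), (0))]
= [((0, 13), (0))]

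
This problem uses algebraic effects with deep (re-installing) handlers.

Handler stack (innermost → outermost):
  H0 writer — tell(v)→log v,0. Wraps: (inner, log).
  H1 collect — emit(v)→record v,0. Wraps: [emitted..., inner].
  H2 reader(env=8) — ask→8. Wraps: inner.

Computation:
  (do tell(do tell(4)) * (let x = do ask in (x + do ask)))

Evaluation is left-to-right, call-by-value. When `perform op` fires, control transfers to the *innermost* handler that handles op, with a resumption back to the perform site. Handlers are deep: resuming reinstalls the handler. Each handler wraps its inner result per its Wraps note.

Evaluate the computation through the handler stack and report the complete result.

Working:
tell(4) @ H0 ⇒ log+=4
tell(0) @ H0 ⇒ log+=0
ask @ H2 ⇒ 8
ask @ H2 ⇒ 8
H0 returns (0, (4, 0))
H1 returns [(0, (4, 0))]
H2 returns [(0, (4, 0))]
= [(0, (4, 0))]

Answer: [(0, (4, 0))]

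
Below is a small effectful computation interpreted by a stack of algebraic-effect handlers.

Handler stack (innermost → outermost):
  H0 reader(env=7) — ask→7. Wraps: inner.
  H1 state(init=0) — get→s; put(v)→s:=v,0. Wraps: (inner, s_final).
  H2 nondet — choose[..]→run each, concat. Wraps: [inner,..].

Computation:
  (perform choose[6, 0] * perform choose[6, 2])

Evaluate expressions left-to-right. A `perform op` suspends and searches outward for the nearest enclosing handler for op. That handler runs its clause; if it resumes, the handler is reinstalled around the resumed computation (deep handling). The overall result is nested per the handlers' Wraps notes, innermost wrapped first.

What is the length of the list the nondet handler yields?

Answer: 4

Evaluation trace:
choose[6, 0] @ H2
  branch[0] choose=6:
    choose[6, 2] @ H2
      branch[0] choose=6:
        H0 returns 36
        H1 returns (36, 0)
        H2 returns [(36, 0)]
      branch[1] choose=2:
        H0 returns 12
        H1 returns (12, 0)
        H2 returns [(12, 0)]
  branch[1] choose=0:
    choose[6, 2] @ H2
      branch[0] choose=6:
        H0 returns 0
        H1 returns (0, 0)
        H2 returns [(0, 0)]
      branch[1] choose=2:
        H0 returns 0
        H1 returns (0, 0)
        H2 returns [(0, 0)]
= [(36, 0), (12, 0), (0, 0), (0, 0)]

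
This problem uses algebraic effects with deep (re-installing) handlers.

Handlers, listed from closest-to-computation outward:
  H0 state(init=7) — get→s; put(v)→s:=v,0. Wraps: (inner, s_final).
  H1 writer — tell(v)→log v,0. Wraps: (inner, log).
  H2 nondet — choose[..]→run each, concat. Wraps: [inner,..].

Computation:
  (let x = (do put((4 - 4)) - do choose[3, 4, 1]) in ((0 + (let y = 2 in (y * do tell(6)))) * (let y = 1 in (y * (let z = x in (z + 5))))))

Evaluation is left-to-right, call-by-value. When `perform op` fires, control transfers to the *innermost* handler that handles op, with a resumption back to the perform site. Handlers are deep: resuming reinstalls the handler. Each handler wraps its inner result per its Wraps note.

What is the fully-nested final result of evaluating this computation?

Answer: [((0, 0), (6)), ((0, 0), (6)), ((0, 0), (6))]

Evaluation trace:
put(0) @ H0 ⇒ s:=0
choose[3, 4, 1] @ H2
  branch[0] choose=3:
    tell(6) @ H1 ⇒ log+=6
    H0 returns (0, 0)
    H1 returns ((0, 0), (6))
    H2 returns [((0, 0), (6))]
  branch[1] choose=4:
    tell(6) @ H1 ⇒ log+=6
    H0 returns (0, 0)
    H1 returns ((0, 0), (6))
    H2 returns [((0, 0), (6))]
  branch[2] choose=1:
    tell(6) @ H1 ⇒ log+=6
    H0 returns (0, 0)
    H1 returns ((0, 0), (6))
    H2 returns [((0, 0), (6))]
= [((0, 0), (6)), ((0, 0), (6)), ((0, 0), (6))]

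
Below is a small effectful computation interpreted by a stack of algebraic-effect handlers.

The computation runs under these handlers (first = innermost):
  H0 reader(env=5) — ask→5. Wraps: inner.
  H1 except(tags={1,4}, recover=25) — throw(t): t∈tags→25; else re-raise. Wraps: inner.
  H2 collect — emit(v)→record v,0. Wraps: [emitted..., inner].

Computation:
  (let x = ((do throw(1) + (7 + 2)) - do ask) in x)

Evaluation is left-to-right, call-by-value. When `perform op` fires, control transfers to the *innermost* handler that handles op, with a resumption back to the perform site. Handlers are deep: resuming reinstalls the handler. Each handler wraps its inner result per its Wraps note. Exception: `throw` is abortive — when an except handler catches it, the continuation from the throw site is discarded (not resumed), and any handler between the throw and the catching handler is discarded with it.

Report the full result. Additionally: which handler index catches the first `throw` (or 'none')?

Answer: [25] ; first throw caught by: H1

Step-by-step:
throw(1) @ H1 caught ⇒ 25
H2 returns [25]
= [25]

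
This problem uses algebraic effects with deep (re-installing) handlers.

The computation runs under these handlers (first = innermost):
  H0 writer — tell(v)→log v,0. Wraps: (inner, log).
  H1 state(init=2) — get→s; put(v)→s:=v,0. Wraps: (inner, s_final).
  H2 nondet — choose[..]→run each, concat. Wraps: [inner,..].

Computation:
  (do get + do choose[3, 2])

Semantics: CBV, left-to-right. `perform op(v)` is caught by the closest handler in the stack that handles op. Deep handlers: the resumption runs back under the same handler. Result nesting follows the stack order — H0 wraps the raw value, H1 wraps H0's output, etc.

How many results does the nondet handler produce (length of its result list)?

Evaluation trace:
get @ H1 ⇒ 2
choose[3, 2] @ H2
  branch[0] choose=3:
    H0 returns (5, ())
    H1 returns ((5, ()), 2)
    H2 returns [((5, ()), 2)]
  branch[1] choose=2:
    H0 returns (4, ())
    H1 returns ((4, ()), 2)
    H2 returns [((4, ()), 2)]
= [((5, ()), 2), ((4, ()), 2)]

Answer: 2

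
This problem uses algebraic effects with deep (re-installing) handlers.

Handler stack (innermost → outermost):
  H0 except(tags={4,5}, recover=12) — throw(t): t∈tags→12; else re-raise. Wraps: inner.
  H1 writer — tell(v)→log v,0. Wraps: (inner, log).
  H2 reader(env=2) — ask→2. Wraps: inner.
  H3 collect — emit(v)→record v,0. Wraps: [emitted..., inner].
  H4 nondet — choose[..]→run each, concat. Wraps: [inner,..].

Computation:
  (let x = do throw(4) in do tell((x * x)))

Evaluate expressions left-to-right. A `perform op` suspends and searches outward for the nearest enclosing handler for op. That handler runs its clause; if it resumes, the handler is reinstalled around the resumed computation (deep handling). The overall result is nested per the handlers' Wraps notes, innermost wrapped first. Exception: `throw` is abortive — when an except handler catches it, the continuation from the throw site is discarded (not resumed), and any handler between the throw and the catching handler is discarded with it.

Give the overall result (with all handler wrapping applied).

Answer: [[(12, ())]]

Evaluation trace:
throw(4) @ H0 caught ⇒ 12
H1 returns (12, ())
H2 returns (12, ())
H3 returns [(12, ())]
H4 returns [[(12, ())]]
= [[(12, ())]]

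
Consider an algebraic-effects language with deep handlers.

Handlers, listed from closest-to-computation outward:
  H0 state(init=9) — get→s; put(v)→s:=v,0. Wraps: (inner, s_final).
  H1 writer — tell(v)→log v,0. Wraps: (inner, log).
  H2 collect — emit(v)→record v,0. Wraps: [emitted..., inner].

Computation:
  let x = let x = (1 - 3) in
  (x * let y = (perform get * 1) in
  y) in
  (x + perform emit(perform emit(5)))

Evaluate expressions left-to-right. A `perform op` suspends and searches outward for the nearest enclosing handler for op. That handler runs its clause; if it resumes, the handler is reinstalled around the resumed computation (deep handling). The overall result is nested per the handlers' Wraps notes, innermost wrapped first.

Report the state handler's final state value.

Step-by-step:
get @ H0 ⇒ 9
emit(5) @ H2 ⇒ out+=5
emit(0) @ H2 ⇒ out+=0
H0 returns (-18, 9)
H1 returns ((-18, 9), ())
H2 returns [5, 0, ((-18, 9), ())]
= [5, 0, ((-18, 9), ())]

Answer: 9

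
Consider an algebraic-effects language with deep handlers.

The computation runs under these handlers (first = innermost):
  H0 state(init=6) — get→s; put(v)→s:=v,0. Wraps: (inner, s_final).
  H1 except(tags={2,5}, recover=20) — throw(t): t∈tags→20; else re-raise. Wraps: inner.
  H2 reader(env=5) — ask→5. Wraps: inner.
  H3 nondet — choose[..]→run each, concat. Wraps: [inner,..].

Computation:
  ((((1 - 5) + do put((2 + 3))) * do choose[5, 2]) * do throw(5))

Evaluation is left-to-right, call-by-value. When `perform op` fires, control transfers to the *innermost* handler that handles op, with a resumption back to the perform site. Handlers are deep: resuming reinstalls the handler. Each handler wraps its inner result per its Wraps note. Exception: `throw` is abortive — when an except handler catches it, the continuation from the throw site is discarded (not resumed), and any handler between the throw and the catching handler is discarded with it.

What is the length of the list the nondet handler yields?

Answer: 2

Evaluation trace:
put(5) @ H0 ⇒ s:=5
choose[5, 2] @ H3
  branch[0] choose=5:
    throw(5) @ H1 caught ⇒ 20
    H2 returns 20
    H3 returns [20]
  branch[1] choose=2:
    throw(5) @ H1 caught ⇒ 20
    H2 returns 20
    H3 returns [20]
= [20, 20]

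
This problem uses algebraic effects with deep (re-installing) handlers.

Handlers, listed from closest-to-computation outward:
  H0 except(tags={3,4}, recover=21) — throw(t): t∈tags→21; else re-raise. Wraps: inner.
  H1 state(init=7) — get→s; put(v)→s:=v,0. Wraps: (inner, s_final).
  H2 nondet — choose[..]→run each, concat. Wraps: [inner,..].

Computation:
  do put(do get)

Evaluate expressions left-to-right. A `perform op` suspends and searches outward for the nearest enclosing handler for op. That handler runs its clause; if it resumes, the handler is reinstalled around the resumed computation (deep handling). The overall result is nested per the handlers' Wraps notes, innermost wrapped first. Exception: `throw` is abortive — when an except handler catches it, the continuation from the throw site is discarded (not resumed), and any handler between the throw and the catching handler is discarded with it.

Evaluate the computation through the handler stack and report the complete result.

Answer: [(0, 7)]

Working:
get @ H1 ⇒ 7
put(7) @ H1 ⇒ s:=7
H0 returns 0
H1 returns (0, 7)
H2 returns [(0, 7)]
= [(0, 7)]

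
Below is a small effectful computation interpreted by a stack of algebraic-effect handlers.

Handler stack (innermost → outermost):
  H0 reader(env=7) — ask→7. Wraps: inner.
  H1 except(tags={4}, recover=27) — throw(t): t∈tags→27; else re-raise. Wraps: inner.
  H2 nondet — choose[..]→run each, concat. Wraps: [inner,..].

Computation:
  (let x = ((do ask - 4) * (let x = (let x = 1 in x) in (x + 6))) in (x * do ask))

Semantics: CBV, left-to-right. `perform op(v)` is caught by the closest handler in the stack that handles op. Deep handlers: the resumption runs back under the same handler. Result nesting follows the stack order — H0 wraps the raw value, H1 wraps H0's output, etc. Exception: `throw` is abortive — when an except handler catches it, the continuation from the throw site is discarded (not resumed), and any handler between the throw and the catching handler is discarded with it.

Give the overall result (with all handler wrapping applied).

Evaluation trace:
ask @ H0 ⇒ 7
ask @ H0 ⇒ 7
H0 returns 147
H1 returns 147
H2 returns [147]
= [147]

Answer: [147]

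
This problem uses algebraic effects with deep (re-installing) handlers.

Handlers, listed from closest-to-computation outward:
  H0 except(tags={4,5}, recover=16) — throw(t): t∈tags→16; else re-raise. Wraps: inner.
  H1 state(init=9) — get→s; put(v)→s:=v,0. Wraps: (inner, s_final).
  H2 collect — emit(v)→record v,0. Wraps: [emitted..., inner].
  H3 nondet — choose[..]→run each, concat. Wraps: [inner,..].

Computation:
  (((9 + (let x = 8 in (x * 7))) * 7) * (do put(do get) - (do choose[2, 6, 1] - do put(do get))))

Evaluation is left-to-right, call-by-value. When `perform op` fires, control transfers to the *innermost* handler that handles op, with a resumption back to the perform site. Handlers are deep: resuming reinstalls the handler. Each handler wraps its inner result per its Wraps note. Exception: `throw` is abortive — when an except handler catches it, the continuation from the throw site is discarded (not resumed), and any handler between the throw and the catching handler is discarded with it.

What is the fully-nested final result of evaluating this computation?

Answer: [[(-910, 9)], [(-2730, 9)], [(-455, 9)]]

Evaluation trace:
get @ H1 ⇒ 9
put(9) @ H1 ⇒ s:=9
choose[2, 6, 1] @ H3
  branch[0] choose=2:
    get @ H1 ⇒ 9
    put(9) @ H1 ⇒ s:=9
    H0 returns -910
    H1 returns (-910, 9)
    H2 returns [(-910, 9)]
    H3 returns [[(-910, 9)]]
  branch[1] choose=6:
    get @ H1 ⇒ 9
    put(9) @ H1 ⇒ s:=9
    H0 returns -2730
    H1 returns (-2730, 9)
    H2 returns [(-2730, 9)]
    H3 returns [[(-2730, 9)]]
  branch[2] choose=1:
    get @ H1 ⇒ 9
    put(9) @ H1 ⇒ s:=9
    H0 returns -455
    H1 returns (-455, 9)
    H2 returns [(-455, 9)]
    H3 returns [[(-455, 9)]]
= [[(-910, 9)], [(-2730, 9)], [(-455, 9)]]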